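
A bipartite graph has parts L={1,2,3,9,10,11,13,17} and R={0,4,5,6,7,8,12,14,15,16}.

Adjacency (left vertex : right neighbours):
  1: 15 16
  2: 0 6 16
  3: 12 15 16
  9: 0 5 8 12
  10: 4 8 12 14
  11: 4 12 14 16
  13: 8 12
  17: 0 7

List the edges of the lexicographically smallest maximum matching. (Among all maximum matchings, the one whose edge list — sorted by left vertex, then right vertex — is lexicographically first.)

|M| = 8 (so the lex-smallest maximum matching has 8 edges)
process left vertices in ascending order; for each, take the smallest-labelled available neighbour that still permits 8 edges overall, or leave it unmatched if none does
lex-smallest matching: {1-15, 2-0, 3-12, 9-5, 10-4, 11-14, 13-8, 17-7}

Lex-smallest maximum matching: {(1,15), (2,0), (3,12), (9,5), (10,4), (11,14), (13,8), (17,7)}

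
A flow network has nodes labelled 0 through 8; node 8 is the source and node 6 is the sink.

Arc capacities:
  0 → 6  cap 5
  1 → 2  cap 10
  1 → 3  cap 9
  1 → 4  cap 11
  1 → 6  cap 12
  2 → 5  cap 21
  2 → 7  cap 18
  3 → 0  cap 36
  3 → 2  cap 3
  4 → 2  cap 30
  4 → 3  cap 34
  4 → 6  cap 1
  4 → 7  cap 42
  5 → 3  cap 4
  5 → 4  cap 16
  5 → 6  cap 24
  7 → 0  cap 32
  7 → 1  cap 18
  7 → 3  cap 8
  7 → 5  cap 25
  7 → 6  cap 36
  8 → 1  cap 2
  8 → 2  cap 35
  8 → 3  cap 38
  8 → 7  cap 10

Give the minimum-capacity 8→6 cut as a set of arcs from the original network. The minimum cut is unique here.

Min-cut arcs: {(0,6), (3,2), (8,1), (8,2), (8,7)} (total capacity 55)

augment #1: 8→1→6 push 2
augment #2: 8→7→6 push 10
augment #3: 8→2→5→6 push 21
augment #4: 8→2→7→6 push 14
augment #5: 8→3→0→6 push 5
augment #6: 8→3→2→7→6 push 3
max flow = 55; residual-reachable set from 8 gives S-side
cut edges (S→T): {(0,6), (3,2), (8,1), (8,2), (8,7)} total cap 55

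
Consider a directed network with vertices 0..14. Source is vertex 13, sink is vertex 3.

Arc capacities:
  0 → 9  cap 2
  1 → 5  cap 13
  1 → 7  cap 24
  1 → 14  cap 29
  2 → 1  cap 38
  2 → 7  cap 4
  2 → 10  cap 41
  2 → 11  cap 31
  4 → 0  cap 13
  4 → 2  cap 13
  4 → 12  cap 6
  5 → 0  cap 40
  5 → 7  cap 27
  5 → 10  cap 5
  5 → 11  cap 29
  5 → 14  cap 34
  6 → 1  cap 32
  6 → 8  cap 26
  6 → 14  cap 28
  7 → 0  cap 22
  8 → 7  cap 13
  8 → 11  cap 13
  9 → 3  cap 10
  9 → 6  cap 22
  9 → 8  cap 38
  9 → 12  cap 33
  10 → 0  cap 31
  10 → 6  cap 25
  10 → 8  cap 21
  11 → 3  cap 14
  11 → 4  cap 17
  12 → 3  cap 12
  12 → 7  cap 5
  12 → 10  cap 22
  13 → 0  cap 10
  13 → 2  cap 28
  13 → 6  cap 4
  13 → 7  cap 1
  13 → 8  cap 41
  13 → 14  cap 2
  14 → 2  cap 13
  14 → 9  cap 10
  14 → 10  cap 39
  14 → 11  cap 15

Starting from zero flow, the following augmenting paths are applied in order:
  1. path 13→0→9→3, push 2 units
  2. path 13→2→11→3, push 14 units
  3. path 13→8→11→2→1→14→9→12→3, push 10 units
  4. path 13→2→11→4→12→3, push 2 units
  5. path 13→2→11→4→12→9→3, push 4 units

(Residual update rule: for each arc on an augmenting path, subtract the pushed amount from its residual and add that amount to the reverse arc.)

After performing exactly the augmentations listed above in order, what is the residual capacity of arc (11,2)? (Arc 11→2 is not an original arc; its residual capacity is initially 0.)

Residual capacity of (11,2): 10

after path 1 (13→0→9→3, push 2): res(11,2)=0
after path 2 (13→2→11→3, push 14): res(11,2)=14
after path 3 (13→8→11→2→1→14→9→12→3, push 10): res(11,2)=4
after path 4 (13→2→11→4→12→3, push 2): res(11,2)=6
after path 5 (13→2→11→4→12→9→3, push 4): res(11,2)=10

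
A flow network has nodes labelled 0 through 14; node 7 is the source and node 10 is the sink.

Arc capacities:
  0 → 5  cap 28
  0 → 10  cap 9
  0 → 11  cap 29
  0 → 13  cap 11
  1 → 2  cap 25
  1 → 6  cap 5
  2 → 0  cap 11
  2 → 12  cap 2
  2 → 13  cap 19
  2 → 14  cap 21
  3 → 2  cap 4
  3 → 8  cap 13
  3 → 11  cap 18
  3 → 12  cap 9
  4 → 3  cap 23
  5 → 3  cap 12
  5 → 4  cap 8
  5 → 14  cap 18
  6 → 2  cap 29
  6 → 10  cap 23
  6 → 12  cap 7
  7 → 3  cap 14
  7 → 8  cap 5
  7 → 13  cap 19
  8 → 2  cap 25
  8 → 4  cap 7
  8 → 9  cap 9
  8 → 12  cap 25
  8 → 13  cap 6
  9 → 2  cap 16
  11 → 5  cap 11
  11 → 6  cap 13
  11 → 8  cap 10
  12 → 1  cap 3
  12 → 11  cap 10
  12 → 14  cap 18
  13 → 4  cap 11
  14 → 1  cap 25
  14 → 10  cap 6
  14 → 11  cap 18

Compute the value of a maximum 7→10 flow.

Maximum flow value: 30

augment #1: 7→3→2→0→10 bottleneck 4, total now 4
augment #2: 7→3→11→6→10 bottleneck 10, total now 14
augment #3: 7→8→2→0→10 bottleneck 5, total now 19
augment #4: 7→13→4→3→11→6→10 bottleneck 3, total now 22
augment #5: 7→13→4→3→12→14→10 bottleneck 6, total now 28
augment #6: 7→13→4→3→12→1→6→10 bottleneck 2, total now 30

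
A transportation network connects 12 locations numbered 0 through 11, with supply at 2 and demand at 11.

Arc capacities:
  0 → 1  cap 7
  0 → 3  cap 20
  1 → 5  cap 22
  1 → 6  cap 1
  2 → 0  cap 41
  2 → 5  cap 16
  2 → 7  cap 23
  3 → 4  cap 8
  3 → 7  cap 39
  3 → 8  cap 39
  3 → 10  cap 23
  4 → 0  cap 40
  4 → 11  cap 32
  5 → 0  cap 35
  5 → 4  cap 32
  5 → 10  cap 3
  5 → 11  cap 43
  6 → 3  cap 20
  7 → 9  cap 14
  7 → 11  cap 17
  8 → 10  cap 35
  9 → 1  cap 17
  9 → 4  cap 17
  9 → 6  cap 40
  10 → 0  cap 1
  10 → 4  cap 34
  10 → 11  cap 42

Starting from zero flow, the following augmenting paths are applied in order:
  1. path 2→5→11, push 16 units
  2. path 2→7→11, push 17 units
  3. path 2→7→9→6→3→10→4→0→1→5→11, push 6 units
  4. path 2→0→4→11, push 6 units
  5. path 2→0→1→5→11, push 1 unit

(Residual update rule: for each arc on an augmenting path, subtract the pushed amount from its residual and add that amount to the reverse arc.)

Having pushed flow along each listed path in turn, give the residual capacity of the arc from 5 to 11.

Residual capacity of (5,11): 20

after path 1 (2→5→11, push 16): res(5,11)=27
after path 2 (2→7→11, push 17): res(5,11)=27
after path 3 (2→7→9→6→3→10→4→0→1→5→11, push 6): res(5,11)=21
after path 4 (2→0→4→11, push 6): res(5,11)=21
after path 5 (2→0→1→5→11, push 1): res(5,11)=20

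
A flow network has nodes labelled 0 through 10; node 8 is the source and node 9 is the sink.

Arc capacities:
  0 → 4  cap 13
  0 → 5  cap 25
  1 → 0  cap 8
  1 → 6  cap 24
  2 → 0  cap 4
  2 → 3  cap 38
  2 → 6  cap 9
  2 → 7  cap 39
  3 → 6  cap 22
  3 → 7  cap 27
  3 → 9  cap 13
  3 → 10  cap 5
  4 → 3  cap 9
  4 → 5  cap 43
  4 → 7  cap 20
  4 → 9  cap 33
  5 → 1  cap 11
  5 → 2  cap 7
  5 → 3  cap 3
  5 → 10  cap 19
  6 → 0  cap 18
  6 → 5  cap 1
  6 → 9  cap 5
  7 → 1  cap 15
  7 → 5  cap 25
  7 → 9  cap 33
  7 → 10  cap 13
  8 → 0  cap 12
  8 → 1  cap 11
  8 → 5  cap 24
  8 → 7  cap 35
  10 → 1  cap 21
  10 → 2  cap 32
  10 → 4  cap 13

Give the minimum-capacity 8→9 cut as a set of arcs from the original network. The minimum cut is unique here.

augment #1: 8→7→9 push 33
augment #2: 8→0→4→9 push 12
augment #3: 8→1→6→9 push 5
augment #4: 8→5→3→9 push 3
augment #5: 8→1→0→4→9 push 1
augment #6: 8→5→2→3→9 push 7
augment #7: 8→5→10→4→9 push 13
augment #8: 8→5→10→2→3→9 push 1
augment #9: 8→7→10→2→3→9 push 2
max flow = 77; residual-reachable set from 8 gives S-side
cut edges (S→T): {(0,4), (3,9), (6,9), (7,9), (10,4)} total cap 77

Min-cut arcs: {(0,4), (3,9), (6,9), (7,9), (10,4)} (total capacity 77)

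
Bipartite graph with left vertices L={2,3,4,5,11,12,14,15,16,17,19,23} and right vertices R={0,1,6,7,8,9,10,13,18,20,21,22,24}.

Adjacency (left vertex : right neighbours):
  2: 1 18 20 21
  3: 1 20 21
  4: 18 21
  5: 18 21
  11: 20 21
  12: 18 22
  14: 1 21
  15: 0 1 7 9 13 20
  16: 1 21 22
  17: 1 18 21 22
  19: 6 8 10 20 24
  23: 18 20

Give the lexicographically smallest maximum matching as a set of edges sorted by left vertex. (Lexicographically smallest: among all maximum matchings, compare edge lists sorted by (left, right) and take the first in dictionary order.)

|M| = 7 (so the lex-smallest maximum matching has 7 edges)
process left vertices in ascending order; for each, take the smallest-labelled available neighbour that still permits 7 edges overall, or leave it unmatched if none does
lex-smallest matching: {2-1, 3-20, 4-18, 5-21, 12-22, 15-0, 19-6}

Lex-smallest maximum matching: {(2,1), (3,20), (4,18), (5,21), (12,22), (15,0), (19,6)}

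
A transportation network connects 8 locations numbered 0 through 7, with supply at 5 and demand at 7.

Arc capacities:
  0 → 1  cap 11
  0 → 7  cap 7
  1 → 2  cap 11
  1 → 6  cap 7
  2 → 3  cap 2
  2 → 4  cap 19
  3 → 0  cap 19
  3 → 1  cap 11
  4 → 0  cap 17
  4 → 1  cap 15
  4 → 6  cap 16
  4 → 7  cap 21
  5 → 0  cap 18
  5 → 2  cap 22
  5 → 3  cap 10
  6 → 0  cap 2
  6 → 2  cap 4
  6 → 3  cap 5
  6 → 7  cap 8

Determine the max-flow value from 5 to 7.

Maximum flow value: 33

augment #1: 5→0→7 bottleneck 7, total now 7
augment #2: 5→2→4→7 bottleneck 19, total now 26
augment #3: 5→0→1→6→7 bottleneck 7, total now 33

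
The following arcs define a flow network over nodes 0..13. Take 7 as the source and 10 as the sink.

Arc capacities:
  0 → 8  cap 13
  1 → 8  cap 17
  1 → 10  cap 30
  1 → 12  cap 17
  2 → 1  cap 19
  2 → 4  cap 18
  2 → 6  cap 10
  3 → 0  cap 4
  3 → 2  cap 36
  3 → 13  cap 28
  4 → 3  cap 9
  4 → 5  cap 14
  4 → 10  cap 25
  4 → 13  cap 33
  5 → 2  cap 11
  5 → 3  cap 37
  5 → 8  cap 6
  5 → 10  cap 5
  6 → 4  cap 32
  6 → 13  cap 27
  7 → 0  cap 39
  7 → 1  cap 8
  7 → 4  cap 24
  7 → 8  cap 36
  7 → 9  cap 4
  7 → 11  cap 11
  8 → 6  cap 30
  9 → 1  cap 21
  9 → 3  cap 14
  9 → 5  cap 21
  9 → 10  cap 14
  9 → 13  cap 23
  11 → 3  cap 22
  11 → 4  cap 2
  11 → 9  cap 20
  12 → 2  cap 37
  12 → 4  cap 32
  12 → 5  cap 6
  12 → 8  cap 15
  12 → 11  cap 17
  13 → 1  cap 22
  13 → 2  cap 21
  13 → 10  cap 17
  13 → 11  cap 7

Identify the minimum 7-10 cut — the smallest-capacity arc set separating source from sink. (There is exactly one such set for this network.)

augment #1: 7→1→10 push 8
augment #2: 7→4→10 push 24
augment #3: 7→9→10 push 4
augment #4: 7→11→4→10 push 1
augment #5: 7→11→9→10 push 10
augment #6: 7→8→6→13→10 push 17
augment #7: 7→8→6→4→5→10 push 5
augment #8: 7→8→6→13→1→10 push 8
max flow = 77; residual-reachable set from 7 gives S-side
cut edges (S→T): {(7,1), (7,4), (7,9), (7,11), (8,6)} total cap 77

Min-cut arcs: {(7,1), (7,4), (7,9), (7,11), (8,6)} (total capacity 77)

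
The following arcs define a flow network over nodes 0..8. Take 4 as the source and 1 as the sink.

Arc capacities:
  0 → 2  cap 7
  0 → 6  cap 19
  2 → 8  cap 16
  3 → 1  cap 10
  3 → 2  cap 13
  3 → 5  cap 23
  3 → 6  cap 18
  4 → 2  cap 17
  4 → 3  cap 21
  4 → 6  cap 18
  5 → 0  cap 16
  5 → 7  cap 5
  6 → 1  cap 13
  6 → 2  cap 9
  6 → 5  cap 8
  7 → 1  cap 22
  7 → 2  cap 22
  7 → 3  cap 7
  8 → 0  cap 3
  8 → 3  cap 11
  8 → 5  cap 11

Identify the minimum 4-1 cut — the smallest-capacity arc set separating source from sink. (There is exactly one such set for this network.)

augment #1: 4→3→1 push 10
augment #2: 4→6→1 push 13
augment #3: 4→3→5→7→1 push 5
max flow = 28; residual-reachable set from 4 gives S-side
cut edges (S→T): {(3,1), (5,7), (6,1)} total cap 28

Min-cut arcs: {(3,1), (5,7), (6,1)} (total capacity 28)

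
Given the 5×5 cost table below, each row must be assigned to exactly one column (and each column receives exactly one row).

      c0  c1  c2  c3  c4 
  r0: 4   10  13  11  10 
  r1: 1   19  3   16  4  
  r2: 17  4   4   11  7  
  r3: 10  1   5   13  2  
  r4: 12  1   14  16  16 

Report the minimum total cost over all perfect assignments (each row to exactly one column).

Minimum assignment cost: 19

optimal assignment: row0→col3 (cost 11), row1→col0 (cost 1), row2→col2 (cost 4), row3→col4 (cost 2), row4→col1 (cost 1)
total = 11 + 1 + 4 + 2 + 1 = 19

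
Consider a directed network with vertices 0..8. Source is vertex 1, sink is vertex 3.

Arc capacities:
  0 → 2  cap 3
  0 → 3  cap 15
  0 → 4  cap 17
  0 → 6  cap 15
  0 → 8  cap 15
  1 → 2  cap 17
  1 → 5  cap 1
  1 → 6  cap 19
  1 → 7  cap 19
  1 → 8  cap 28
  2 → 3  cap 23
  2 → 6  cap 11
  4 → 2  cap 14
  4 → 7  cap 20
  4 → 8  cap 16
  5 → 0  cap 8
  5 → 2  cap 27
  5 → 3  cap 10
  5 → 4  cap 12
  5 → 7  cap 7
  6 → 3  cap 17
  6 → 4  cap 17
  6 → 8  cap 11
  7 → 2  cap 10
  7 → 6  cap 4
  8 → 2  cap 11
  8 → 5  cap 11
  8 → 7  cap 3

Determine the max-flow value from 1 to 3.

augment #1: 1→2→3 bottleneck 17, total now 17
augment #2: 1→5→3 bottleneck 1, total now 18
augment #3: 1→6→3 bottleneck 17, total now 35
augment #4: 1→7→2→3 bottleneck 6, total now 41
augment #5: 1→8→5→3 bottleneck 9, total now 50
augment #6: 1→8→5→0→3 bottleneck 2, total now 52

Maximum flow value: 52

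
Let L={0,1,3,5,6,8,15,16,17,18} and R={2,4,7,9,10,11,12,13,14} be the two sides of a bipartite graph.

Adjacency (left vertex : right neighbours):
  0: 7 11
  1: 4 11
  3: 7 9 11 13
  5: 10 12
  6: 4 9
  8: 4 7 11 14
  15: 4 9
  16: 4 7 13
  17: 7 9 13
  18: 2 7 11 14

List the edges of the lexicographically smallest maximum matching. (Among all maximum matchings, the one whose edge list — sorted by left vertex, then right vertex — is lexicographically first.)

Lex-smallest maximum matching: {(0,7), (1,4), (3,11), (5,10), (6,9), (8,14), (16,13), (18,2)}

|M| = 8 (so the lex-smallest maximum matching has 8 edges)
process left vertices in ascending order; for each, take the smallest-labelled available neighbour that still permits 8 edges overall, or leave it unmatched if none does
lex-smallest matching: {0-7, 1-4, 3-11, 5-10, 6-9, 8-14, 16-13, 18-2}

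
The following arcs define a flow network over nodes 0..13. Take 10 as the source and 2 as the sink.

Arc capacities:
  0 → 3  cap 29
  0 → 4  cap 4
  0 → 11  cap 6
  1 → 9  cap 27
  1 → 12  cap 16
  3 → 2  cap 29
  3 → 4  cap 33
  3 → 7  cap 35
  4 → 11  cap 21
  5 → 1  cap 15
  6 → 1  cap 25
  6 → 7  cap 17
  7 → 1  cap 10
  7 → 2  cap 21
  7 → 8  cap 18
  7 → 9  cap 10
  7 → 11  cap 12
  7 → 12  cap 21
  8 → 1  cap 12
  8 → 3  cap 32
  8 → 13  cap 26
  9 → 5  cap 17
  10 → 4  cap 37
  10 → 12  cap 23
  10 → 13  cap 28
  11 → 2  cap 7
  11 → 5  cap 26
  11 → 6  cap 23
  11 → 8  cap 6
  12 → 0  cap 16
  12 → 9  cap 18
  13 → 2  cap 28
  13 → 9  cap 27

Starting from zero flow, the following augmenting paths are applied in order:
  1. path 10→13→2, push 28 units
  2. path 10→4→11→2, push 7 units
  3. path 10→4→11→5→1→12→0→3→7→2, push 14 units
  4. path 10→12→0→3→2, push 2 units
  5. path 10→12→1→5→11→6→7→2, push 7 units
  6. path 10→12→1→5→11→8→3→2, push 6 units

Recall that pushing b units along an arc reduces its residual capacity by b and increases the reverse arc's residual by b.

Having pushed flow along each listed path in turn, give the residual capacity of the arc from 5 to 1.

after path 1 (10→13→2, push 28): res(5,1)=15
after path 2 (10→4→11→2, push 7): res(5,1)=15
after path 3 (10→4→11→5→1→12→0→3→7→2, push 14): res(5,1)=1
after path 4 (10→12→0→3→2, push 2): res(5,1)=1
after path 5 (10→12→1→5→11→6→7→2, push 7): res(5,1)=8
after path 6 (10→12→1→5→11→8→3→2, push 6): res(5,1)=14

Residual capacity of (5,1): 14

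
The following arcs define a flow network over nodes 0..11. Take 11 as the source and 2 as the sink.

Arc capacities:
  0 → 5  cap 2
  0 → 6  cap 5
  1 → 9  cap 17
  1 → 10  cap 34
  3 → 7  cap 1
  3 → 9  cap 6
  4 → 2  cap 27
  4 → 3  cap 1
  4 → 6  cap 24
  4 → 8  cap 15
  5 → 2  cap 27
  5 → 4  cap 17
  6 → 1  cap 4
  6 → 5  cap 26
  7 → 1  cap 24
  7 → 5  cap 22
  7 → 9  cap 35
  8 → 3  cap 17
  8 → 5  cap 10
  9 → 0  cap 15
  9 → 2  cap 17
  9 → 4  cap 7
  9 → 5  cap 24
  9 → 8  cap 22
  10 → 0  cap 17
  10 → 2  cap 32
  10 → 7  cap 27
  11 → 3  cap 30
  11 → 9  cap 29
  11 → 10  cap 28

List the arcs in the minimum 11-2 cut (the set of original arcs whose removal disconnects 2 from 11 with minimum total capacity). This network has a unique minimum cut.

Min-cut arcs: {(3,7), (3,9), (11,9), (11,10)} (total capacity 64)

augment #1: 11→9→2 push 17
augment #2: 11→10→2 push 28
augment #3: 11→9→4→2 push 7
augment #4: 11→9→5→2 push 5
augment #5: 11→3→7→5→2 push 1
augment #6: 11→3→9→5→2 push 6
max flow = 64; residual-reachable set from 11 gives S-side
cut edges (S→T): {(3,7), (3,9), (11,9), (11,10)} total cap 64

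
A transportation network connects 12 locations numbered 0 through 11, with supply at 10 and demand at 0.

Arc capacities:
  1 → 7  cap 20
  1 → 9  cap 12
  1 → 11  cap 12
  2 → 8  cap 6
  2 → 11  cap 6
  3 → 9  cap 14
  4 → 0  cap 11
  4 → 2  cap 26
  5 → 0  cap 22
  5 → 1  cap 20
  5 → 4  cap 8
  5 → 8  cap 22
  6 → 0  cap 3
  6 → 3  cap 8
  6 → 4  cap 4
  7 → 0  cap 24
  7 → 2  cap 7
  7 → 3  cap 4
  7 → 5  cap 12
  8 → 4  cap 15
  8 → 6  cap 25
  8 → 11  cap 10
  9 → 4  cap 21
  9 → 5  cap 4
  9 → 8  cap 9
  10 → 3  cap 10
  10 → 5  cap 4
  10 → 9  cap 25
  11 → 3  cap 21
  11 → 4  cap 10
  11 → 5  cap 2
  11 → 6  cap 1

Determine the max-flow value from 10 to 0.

Maximum flow value: 24

augment #1: 10→5→0 bottleneck 4, total now 4
augment #2: 10→9→4→0 bottleneck 11, total now 15
augment #3: 10→9→5→0 bottleneck 4, total now 19
augment #4: 10→9→8→6→0 bottleneck 3, total now 22
augment #5: 10→9→8→11→5→0 bottleneck 2, total now 24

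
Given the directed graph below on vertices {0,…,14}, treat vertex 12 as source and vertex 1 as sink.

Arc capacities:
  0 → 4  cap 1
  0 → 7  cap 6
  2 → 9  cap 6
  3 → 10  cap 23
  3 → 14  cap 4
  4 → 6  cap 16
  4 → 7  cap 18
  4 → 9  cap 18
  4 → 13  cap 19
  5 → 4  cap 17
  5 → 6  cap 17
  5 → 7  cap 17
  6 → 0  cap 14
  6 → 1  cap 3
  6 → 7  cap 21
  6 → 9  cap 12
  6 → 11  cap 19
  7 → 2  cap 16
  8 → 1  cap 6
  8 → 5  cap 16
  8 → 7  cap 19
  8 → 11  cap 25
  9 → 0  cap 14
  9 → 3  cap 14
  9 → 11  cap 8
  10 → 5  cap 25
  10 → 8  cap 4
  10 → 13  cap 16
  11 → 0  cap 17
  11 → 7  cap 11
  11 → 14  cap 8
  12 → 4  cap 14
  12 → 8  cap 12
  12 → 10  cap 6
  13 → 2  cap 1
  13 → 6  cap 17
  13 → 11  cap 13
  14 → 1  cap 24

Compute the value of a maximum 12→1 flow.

augment #1: 12→8→1 bottleneck 6, total now 6
augment #2: 12→4→6→1 bottleneck 3, total now 9
augment #3: 12→8→11→14→1 bottleneck 6, total now 15
augment #4: 12→4→6→11→14→1 bottleneck 2, total now 17
augment #5: 12→4→9→3→14→1 bottleneck 4, total now 21

Maximum flow value: 21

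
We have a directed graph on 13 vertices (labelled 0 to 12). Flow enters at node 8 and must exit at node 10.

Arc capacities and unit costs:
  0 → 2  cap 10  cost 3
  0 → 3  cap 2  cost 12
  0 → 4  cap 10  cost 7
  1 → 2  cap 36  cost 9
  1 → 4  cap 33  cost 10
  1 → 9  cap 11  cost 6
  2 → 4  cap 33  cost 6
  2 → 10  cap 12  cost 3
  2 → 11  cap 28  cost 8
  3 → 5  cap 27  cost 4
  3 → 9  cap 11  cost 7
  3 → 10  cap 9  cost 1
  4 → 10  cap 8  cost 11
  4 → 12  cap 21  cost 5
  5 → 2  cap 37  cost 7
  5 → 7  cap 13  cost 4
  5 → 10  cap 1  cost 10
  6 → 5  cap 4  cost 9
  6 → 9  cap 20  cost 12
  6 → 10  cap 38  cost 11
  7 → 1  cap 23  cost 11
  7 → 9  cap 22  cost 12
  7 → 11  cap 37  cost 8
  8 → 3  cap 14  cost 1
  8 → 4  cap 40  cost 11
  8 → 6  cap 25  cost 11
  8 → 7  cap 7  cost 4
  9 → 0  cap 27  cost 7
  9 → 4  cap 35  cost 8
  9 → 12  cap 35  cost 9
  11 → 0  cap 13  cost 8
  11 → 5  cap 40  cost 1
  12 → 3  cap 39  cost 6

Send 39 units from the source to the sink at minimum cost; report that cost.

Minimum cost for 39 units: 643

shortest-cost path #1: 8→3→10 push 9 @ unit cost 2 (adds 18)
shortest-cost path #2: 8→3→5→10 push 1 @ unit cost 15 (adds 15)
shortest-cost path #3: 8→3→5→2→10 push 4 @ unit cost 15 (adds 60)
shortest-cost path #4: 8→4→10 push 8 @ unit cost 22 (adds 176)
shortest-cost path #5: 8→6→10 push 17 @ unit cost 22 (adds 374)
total cost = 643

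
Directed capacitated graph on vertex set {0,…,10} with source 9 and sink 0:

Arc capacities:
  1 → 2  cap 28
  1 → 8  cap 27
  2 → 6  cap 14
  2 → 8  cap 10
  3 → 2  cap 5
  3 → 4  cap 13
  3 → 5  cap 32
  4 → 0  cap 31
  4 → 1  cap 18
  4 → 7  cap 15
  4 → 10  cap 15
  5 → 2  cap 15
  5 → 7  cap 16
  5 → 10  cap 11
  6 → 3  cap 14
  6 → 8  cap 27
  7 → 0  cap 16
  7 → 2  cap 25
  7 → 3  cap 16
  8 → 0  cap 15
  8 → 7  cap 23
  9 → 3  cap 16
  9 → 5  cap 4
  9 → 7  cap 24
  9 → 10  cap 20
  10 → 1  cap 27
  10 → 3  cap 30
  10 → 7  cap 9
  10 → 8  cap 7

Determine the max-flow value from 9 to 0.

Maximum flow value: 44

augment #1: 9→7→0 bottleneck 16, total now 16
augment #2: 9→3→4→0 bottleneck 13, total now 29
augment #3: 9→10→8→0 bottleneck 7, total now 36
augment #4: 9→3→2→8→0 bottleneck 3, total now 39
augment #5: 9→5→2→8→0 bottleneck 4, total now 43
augment #6: 9→7→2→8→0 bottleneck 1, total now 44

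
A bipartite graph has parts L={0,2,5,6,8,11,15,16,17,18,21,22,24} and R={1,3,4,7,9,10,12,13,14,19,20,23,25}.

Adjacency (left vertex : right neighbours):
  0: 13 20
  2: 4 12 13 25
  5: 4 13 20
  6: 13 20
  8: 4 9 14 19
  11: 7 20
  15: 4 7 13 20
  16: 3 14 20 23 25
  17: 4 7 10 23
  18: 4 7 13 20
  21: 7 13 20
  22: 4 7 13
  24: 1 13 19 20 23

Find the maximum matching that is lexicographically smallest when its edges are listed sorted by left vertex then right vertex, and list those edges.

Lex-smallest maximum matching: {(0,13), (2,12), (5,4), (6,20), (8,9), (11,7), (16,3), (17,10), (24,1)}

|M| = 9 (so the lex-smallest maximum matching has 9 edges)
process left vertices in ascending order; for each, take the smallest-labelled available neighbour that still permits 9 edges overall, or leave it unmatched if none does
lex-smallest matching: {0-13, 2-12, 5-4, 6-20, 8-9, 11-7, 16-3, 17-10, 24-1}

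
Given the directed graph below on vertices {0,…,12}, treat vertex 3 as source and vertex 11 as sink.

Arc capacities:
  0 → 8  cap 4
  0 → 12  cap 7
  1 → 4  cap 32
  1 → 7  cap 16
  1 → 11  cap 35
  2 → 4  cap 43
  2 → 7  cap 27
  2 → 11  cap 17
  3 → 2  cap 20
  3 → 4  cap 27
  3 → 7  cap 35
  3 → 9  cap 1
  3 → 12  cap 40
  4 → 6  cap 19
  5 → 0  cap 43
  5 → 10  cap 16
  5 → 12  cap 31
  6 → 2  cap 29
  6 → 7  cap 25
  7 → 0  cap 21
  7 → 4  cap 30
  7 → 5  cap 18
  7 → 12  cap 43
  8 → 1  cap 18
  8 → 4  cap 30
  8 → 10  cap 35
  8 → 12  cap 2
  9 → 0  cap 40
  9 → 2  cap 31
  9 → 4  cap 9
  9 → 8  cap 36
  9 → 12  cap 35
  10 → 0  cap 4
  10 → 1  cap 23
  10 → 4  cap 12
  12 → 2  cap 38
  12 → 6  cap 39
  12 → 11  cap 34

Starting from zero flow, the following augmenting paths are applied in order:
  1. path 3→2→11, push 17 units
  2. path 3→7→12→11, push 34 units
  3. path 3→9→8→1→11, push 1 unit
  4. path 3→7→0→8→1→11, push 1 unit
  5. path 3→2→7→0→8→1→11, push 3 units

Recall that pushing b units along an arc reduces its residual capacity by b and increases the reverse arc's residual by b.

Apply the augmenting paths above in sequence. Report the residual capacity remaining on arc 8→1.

after path 1 (3→2→11, push 17): res(8,1)=18
after path 2 (3→7→12→11, push 34): res(8,1)=18
after path 3 (3→9→8→1→11, push 1): res(8,1)=17
after path 4 (3→7→0→8→1→11, push 1): res(8,1)=16
after path 5 (3→2→7→0→8→1→11, push 3): res(8,1)=13

Residual capacity of (8,1): 13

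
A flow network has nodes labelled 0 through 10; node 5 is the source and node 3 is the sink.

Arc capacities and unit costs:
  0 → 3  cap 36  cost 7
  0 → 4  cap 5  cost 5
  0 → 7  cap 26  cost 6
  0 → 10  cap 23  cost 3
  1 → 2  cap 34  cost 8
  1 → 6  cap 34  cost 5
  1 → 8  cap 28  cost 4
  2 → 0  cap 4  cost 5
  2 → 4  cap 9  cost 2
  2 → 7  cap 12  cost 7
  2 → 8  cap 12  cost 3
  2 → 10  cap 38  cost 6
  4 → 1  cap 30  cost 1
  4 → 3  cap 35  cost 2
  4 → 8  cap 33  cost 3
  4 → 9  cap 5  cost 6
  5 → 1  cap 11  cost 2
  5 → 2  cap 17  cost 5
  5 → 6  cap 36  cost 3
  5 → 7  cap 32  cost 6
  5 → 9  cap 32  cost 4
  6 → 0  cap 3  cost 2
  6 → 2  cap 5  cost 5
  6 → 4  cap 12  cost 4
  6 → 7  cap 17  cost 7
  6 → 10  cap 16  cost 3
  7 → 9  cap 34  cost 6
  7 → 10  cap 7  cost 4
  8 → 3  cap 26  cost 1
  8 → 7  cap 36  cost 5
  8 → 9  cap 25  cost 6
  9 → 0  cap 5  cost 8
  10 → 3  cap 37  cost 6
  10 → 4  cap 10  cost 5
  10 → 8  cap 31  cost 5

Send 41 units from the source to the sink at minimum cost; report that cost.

Minimum cost for 41 units: 350

shortest-cost path #1: 5→1→8→3 push 11 @ unit cost 7 (adds 77)
shortest-cost path #2: 5→6→4→3 push 12 @ unit cost 9 (adds 108)
shortest-cost path #3: 5→2→4→3 push 9 @ unit cost 9 (adds 81)
shortest-cost path #4: 5→2→8→3 push 8 @ unit cost 9 (adds 72)
shortest-cost path #5: 5→6→10→3 push 1 @ unit cost 12 (adds 12)
total cost = 350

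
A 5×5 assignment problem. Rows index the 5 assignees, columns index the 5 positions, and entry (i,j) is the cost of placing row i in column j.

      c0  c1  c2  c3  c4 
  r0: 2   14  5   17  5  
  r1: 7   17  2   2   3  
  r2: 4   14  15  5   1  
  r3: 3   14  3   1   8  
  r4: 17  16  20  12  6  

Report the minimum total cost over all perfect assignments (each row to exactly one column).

Minimum assignment cost: 22

optimal assignment: row0→col0 (cost 2), row1→col2 (cost 2), row2→col4 (cost 1), row3→col3 (cost 1), row4→col1 (cost 16)
total = 2 + 2 + 1 + 1 + 16 = 22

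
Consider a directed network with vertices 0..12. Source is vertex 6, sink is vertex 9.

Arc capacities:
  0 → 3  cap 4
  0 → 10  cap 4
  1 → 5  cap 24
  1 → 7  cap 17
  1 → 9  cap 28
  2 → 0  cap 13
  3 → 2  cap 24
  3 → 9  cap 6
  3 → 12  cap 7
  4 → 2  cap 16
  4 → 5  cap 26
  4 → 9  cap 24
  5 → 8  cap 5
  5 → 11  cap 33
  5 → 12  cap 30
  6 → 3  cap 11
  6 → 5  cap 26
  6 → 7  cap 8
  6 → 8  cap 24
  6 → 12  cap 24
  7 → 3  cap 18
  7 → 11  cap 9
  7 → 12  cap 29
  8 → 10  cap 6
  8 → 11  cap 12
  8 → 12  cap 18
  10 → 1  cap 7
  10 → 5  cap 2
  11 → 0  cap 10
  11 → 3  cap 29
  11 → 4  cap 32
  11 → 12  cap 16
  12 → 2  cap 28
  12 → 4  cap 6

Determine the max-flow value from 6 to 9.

augment #1: 6→3→9 bottleneck 6, total now 6
augment #2: 6→12→4→9 bottleneck 6, total now 12
augment #3: 6→5→11→4→9 bottleneck 18, total now 30
augment #4: 6→8→10→1→9 bottleneck 6, total now 36
augment #5: 6→3→2→0→10→1→9 bottleneck 1, total now 37

Maximum flow value: 37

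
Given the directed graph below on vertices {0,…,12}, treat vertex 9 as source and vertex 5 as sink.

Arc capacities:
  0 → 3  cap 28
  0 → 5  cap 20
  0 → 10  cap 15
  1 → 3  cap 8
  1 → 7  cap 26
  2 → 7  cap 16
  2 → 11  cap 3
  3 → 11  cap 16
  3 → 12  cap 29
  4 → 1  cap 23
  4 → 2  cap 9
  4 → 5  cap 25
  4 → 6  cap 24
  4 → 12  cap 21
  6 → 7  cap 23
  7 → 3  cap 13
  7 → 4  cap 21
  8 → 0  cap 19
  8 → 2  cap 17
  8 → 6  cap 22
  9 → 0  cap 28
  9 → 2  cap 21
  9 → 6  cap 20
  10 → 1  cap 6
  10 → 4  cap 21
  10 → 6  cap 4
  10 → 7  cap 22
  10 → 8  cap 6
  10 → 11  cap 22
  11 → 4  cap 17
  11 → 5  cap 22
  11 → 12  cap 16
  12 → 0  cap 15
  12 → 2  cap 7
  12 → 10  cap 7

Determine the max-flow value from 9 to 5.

augment #1: 9→0→5 bottleneck 20, total now 20
augment #2: 9→2→11→5 bottleneck 3, total now 23
augment #3: 9→0→3→11→5 bottleneck 8, total now 31
augment #4: 9→2→7→4→5 bottleneck 16, total now 47
augment #5: 9→6→7→4→5 bottleneck 5, total now 52
augment #6: 9→6→7→3→11→5 bottleneck 8, total now 60
augment #7: 9→6→7→3→0→10→4→5 bottleneck 4, total now 64
augment #8: 9→6→7→3→0→10→11→5 bottleneck 1, total now 65

Maximum flow value: 65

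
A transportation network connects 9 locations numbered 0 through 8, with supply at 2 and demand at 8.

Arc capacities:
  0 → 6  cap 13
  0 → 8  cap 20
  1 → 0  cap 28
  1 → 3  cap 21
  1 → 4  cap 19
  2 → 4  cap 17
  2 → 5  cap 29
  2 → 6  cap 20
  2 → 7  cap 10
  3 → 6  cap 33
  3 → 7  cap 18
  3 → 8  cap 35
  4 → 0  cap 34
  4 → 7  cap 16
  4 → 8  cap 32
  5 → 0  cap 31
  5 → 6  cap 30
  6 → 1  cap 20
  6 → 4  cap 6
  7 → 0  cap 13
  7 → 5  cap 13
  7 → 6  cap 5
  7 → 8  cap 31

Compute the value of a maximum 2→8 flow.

augment #1: 2→4→8 bottleneck 17, total now 17
augment #2: 2→7→8 bottleneck 10, total now 27
augment #3: 2→5→0→8 bottleneck 20, total now 47
augment #4: 2→6→4→8 bottleneck 6, total now 53
augment #5: 2→6→1→3→8 bottleneck 14, total now 67
augment #6: 2→5→6→1→3→8 bottleneck 6, total now 73

Maximum flow value: 73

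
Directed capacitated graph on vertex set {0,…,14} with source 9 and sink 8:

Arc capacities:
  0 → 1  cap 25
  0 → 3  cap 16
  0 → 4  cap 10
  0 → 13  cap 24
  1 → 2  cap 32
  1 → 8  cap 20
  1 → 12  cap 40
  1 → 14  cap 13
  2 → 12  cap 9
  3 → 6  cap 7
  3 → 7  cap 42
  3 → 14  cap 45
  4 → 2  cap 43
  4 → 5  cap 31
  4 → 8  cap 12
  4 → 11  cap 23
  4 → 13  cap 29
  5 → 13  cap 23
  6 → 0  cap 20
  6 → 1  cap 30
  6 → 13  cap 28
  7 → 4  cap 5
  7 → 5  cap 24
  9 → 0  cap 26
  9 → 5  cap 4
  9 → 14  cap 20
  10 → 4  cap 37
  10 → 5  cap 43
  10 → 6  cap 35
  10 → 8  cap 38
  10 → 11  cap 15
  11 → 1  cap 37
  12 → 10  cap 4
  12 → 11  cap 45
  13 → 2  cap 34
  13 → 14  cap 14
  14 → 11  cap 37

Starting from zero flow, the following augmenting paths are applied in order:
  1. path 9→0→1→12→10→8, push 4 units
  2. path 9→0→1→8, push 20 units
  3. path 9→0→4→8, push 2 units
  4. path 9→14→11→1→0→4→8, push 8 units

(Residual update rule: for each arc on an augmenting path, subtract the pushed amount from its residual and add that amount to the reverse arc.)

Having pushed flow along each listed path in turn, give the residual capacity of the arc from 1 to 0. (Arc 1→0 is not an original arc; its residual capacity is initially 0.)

after path 1 (9→0→1→12→10→8, push 4): res(1,0)=4
after path 2 (9→0→1→8, push 20): res(1,0)=24
after path 3 (9→0→4→8, push 2): res(1,0)=24
after path 4 (9→14→11→1→0→4→8, push 8): res(1,0)=16

Residual capacity of (1,0): 16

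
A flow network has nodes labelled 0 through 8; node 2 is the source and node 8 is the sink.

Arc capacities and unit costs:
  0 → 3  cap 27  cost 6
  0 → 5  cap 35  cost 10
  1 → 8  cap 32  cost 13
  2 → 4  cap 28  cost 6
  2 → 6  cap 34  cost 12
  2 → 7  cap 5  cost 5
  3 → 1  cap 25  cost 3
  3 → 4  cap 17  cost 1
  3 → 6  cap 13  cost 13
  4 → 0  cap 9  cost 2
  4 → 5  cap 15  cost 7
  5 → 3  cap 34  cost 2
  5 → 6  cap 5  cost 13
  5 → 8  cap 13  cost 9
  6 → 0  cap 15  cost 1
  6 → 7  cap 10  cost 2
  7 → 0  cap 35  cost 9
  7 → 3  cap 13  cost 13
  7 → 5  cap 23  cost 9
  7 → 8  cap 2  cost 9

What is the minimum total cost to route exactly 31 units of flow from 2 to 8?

shortest-cost path #1: 2→7→8 push 2 @ unit cost 14 (adds 28)
shortest-cost path #2: 2→4→5→8 push 13 @ unit cost 22 (adds 286)
shortest-cost path #3: 2→4→0→3→1→8 push 9 @ unit cost 30 (adds 270)
shortest-cost path #4: 2→4→5→3→1→8 push 2 @ unit cost 31 (adds 62)
shortest-cost path #5: 2→7→5→3→1→8 push 3 @ unit cost 32 (adds 96)
shortest-cost path #6: 2→6→0→3→1→8 push 2 @ unit cost 35 (adds 70)
total cost = 812

Minimum cost for 31 units: 812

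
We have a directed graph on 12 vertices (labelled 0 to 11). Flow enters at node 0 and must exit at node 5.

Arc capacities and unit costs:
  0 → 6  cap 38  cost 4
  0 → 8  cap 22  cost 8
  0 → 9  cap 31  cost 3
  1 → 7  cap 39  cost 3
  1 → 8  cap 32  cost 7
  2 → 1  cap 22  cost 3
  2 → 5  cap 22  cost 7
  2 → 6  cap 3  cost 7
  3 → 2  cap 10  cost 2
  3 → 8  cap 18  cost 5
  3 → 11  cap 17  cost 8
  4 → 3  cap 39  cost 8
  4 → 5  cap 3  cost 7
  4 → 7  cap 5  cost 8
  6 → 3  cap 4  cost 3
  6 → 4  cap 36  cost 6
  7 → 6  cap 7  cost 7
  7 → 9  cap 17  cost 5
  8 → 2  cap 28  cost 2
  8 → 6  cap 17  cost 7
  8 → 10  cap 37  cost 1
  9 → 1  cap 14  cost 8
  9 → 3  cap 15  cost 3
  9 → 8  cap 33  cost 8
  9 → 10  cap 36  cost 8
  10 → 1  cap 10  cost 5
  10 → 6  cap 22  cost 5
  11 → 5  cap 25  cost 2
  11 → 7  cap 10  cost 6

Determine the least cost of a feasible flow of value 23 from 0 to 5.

Minimum cost for 23 units: 366

shortest-cost path #1: 0→9→3→2→5 push 10 @ unit cost 15 (adds 150)
shortest-cost path #2: 0→9→3→11→5 push 5 @ unit cost 16 (adds 80)
shortest-cost path #3: 0→8→2→5 push 8 @ unit cost 17 (adds 136)
total cost = 366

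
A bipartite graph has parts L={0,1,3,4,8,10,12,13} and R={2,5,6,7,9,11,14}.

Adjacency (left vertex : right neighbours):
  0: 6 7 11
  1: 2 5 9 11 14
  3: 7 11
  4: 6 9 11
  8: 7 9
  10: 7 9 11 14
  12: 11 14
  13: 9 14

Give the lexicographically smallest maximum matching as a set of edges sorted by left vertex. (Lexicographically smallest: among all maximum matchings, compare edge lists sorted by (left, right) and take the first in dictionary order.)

|M| = 6 (so the lex-smallest maximum matching has 6 edges)
process left vertices in ascending order; for each, take the smallest-labelled available neighbour that still permits 6 edges overall, or leave it unmatched if none does
lex-smallest matching: {0-6, 1-2, 3-7, 4-9, 10-11, 12-14}

Lex-smallest maximum matching: {(0,6), (1,2), (3,7), (4,9), (10,11), (12,14)}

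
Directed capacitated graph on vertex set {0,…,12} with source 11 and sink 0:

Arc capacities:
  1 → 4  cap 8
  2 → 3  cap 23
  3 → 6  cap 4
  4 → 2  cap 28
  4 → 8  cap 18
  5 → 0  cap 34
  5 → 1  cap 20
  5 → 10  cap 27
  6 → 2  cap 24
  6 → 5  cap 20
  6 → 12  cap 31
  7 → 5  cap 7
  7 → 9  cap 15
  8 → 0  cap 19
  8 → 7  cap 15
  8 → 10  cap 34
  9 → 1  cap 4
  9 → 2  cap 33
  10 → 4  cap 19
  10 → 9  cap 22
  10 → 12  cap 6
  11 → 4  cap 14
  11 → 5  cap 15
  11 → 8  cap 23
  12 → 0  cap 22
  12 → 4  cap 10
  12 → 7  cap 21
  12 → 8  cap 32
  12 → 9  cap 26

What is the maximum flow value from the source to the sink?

augment #1: 11→5→0 bottleneck 15, total now 15
augment #2: 11→8→0 bottleneck 19, total now 34
augment #3: 11→8→7→5→0 bottleneck 4, total now 38
augment #4: 11→4→8→7→5→0 bottleneck 3, total now 41
augment #5: 11→4→8→10→12→0 bottleneck 6, total now 47
augment #6: 11→4→2→3→6→5→0 bottleneck 4, total now 51

Maximum flow value: 51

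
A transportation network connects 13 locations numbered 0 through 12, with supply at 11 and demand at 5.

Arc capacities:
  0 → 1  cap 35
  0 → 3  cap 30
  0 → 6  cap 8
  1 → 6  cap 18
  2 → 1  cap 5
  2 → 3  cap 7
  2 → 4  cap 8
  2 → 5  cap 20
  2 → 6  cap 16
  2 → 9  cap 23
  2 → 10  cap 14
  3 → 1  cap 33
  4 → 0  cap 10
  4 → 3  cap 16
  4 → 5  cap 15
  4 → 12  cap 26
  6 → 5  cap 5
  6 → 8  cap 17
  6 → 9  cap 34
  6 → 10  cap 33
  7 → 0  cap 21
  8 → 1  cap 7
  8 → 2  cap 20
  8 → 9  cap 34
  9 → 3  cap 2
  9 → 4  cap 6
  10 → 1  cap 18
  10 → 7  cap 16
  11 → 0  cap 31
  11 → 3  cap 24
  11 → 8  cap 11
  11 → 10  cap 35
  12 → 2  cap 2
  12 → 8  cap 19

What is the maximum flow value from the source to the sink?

Maximum flow value: 31

augment #1: 11→0→6→5 bottleneck 5, total now 5
augment #2: 11→8→2→5 bottleneck 11, total now 16
augment #3: 11→0→6→8→2→5 bottleneck 3, total now 19
augment #4: 11→0→1→6→8→2→5 bottleneck 6, total now 25
augment #5: 11→0→1→6→9→4→5 bottleneck 6, total now 31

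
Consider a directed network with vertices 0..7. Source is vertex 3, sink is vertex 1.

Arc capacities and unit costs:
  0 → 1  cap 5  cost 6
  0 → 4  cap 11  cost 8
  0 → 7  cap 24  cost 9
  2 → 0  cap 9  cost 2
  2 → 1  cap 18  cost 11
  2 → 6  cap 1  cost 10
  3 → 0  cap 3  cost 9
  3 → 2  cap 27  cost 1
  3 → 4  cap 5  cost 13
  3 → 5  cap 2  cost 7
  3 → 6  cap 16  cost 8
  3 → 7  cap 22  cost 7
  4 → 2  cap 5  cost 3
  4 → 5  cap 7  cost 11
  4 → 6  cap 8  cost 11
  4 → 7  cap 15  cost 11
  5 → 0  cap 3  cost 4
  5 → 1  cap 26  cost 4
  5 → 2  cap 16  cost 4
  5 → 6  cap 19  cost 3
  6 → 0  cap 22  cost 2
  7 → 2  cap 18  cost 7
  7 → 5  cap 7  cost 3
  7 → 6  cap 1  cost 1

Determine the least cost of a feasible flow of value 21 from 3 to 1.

shortest-cost path #1: 3→2→0→1 push 5 @ unit cost 9 (adds 45)
shortest-cost path #2: 3→5→1 push 2 @ unit cost 11 (adds 22)
shortest-cost path #3: 3→2→1 push 14 @ unit cost 12 (adds 168)
total cost = 235

Minimum cost for 21 units: 235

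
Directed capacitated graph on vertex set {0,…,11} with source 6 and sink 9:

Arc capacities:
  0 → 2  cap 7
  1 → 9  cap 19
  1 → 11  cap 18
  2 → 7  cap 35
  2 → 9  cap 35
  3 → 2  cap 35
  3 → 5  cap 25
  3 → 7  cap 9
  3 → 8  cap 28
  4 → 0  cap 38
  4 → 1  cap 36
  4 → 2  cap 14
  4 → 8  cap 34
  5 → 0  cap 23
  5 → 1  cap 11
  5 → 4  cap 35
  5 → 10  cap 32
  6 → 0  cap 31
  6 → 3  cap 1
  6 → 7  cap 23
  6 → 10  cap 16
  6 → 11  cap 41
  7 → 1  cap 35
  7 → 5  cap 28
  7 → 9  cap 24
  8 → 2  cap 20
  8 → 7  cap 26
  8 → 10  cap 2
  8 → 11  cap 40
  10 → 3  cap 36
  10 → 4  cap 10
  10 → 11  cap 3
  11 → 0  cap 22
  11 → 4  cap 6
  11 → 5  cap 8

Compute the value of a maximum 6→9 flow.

augment #1: 6→7→9 bottleneck 23, total now 23
augment #2: 6→0→2→9 bottleneck 7, total now 30
augment #3: 6→3→2→9 bottleneck 1, total now 31
augment #4: 6→10→3→2→9 bottleneck 16, total now 47
augment #5: 6→11→4→1→9 bottleneck 6, total now 53
augment #6: 6→11→5→1→9 bottleneck 8, total now 61

Maximum flow value: 61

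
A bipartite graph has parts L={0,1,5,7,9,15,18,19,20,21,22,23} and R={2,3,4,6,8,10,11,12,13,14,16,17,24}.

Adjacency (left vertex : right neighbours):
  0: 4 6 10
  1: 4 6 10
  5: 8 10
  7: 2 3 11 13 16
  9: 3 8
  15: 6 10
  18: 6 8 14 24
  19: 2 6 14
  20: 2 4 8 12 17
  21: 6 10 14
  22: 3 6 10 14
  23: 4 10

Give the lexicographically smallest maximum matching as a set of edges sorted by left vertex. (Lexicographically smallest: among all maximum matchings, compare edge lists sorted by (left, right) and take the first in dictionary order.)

|M| = 10 (so the lex-smallest maximum matching has 10 edges)
process left vertices in ascending order; for each, take the smallest-labelled available neighbour that still permits 10 edges overall, or leave it unmatched if none does
lex-smallest matching: {0-4, 1-6, 5-8, 7-11, 9-3, 15-10, 18-24, 19-2, 20-12, 21-14}

Lex-smallest maximum matching: {(0,4), (1,6), (5,8), (7,11), (9,3), (15,10), (18,24), (19,2), (20,12), (21,14)}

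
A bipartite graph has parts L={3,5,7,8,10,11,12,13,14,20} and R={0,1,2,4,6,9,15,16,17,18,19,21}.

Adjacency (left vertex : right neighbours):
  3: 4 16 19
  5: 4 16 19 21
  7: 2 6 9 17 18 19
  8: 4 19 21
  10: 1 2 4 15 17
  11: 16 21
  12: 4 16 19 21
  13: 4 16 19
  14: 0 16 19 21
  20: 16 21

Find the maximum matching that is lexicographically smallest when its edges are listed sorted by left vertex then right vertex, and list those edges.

|M| = 7 (so the lex-smallest maximum matching has 7 edges)
process left vertices in ascending order; for each, take the smallest-labelled available neighbour that still permits 7 edges overall, or leave it unmatched if none does
lex-smallest matching: {3-4, 5-16, 7-2, 8-19, 10-1, 11-21, 14-0}

Lex-smallest maximum matching: {(3,4), (5,16), (7,2), (8,19), (10,1), (11,21), (14,0)}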